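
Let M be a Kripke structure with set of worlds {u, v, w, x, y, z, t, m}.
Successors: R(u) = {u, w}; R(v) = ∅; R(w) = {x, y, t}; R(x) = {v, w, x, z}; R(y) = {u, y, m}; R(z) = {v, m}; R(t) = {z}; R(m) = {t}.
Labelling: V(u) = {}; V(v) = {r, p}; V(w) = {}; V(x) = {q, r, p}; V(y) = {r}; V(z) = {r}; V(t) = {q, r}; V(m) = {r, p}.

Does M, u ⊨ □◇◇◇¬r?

At u: □◇◇◇¬r requires ◇◇◇¬r at every successor {u, w}.
    At u: ◇◇◇¬r requires ◇◇¬r at some successor in {u, w}.
      ◇◇¬r holds at u, so ◇◇◇¬r is true at u.
    At w: ◇◇◇¬r requires ◇◇¬r at some successor in {x, y, t}.
      ◇◇¬r holds at x, so ◇◇◇¬r is true at w.
So □◇◇◇¬r is true at u.

Yes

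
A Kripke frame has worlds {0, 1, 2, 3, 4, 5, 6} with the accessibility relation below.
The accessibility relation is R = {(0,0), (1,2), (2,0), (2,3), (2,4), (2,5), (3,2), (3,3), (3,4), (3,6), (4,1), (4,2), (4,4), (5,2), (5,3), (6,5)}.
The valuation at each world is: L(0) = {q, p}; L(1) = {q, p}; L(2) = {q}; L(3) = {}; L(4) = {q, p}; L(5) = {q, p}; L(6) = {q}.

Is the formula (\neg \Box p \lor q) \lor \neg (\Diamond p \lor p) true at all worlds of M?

Yes

Recall that \Box ψ holds at a world iff ψ holds at every accessible world, and \Diamond ψ holds iff ψ holds at some accessible world.
Let φ = (\neg \Box p \lor q) \lor \neg (\Diamond p \lor p). Evaluate φ at each world:
  0 (successors {0}): φ is true.
  1 (successors {2}): φ is true.
  2 (successors {0, 3, 4, 5}): φ is true.
  3 (successors {2, 3, 4, 6}): φ is true.
  4 (successors {1, 2, 4}): φ is true.
  5 (successors {2, 3}): φ is true.
  6 (successors {5}): φ is true.
For instance, at 0:
  At 0: \neg \Box p \lor q is true, \neg (\Diamond p \lor p) is false, so (\neg \Box p \lor q) \lor \neg (\Diamond p \lor p) is true.
    At 0: \neg \Box p is false, q is true, so \neg \Box p \lor q is true.
      At 0: \Box p is true, so \neg \Box p is false.
    At 0: \Diamond p \lor p is true, so \neg (\Diamond p \lor p) is false.
      At 0: \Diamond p is true, p is true, so \Diamond p \lor p is true.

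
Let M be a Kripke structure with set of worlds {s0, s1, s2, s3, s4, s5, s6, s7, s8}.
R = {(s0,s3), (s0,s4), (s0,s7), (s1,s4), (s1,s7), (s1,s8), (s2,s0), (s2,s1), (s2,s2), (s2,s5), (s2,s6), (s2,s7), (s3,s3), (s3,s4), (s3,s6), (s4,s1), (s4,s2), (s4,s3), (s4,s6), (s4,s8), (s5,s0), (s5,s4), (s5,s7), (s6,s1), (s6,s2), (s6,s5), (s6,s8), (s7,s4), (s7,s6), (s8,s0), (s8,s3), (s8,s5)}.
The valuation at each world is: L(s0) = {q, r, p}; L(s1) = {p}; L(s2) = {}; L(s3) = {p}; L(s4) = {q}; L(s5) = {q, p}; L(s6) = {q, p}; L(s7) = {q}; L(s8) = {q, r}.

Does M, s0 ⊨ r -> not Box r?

At s0: r is true, not Box r is true, so r -> not Box r is true.
  At s0: Box r is false, so not Box r is true.
    At s0: Box r requires r at every successor {s3, s4, s7}.
      r fails at s3, so Box r is false at s0.

Yes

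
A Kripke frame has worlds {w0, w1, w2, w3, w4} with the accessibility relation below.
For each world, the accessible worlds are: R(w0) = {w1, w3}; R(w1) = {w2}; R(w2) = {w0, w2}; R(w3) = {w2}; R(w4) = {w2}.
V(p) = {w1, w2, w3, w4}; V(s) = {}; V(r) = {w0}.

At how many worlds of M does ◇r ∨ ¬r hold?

Let φ = ◇r ∨ ¬r. Evaluate φ at each world:
  w0 (successors {w1, w3}): φ is false.
  w1 (successors {w2}): φ is true.
  w2 (successors {w0, w2}): φ is true.
  w3 (successors {w2}): φ is true.
  w4 (successors {w2}): φ is true.
For instance, at w4:
  At w4: ◇r is false, ¬r is true, so ◇r ∨ ¬r is true.
    At w4: ◇r requires r at some successor in {w2}.
      At w2: r is false.
    So ◇r is false at w4.
Satisfying worlds: {w1, w2, w3, w4}

4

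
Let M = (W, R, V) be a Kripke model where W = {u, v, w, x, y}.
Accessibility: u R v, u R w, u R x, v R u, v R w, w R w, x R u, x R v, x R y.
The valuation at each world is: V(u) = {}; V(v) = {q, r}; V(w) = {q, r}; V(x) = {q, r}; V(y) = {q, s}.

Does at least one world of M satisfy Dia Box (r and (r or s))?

Yes

Let φ = Dia Box (r and (r or s)). Evaluate φ at each world:
  u (successors {v, w, x}): φ is true.
  v (successors {u, w}): φ is true.
  w (successors {w}): φ is true.
  x (successors {u, v, y}): φ is true.
  y (successors ∅): φ is false.
Detail at u (witness):
  At u: Dia Box (r and (r or s)) requires Box (r and (r or s)) at some successor in {v, w, x}.
    Box (r and (r or s)) holds at w, so Dia Box (r and (r or s)) is true at u.
      At w: Box (r and (r or s)) requires r and (r or s) at every successor {w}.
        At w: r and (r or s) is true.
      So Box (r and (r or s)) is true at w.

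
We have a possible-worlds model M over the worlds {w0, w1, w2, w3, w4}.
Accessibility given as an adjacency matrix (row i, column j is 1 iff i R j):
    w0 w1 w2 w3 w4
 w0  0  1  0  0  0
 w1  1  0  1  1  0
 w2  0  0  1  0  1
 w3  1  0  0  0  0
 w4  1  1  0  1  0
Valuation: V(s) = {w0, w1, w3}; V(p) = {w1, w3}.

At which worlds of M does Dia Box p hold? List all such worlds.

Let φ = Dia Box p. Evaluate φ at each world:
  w0 (successors {w1}): φ is false.
  w1 (successors {w0, w2, w3}): φ is true.
  w2 (successors {w2, w4}): φ is false.
  w3 (successors {w0}): φ is true.
  w4 (successors {w0, w1, w3}): φ is true.
For instance, at w3:
  At w3: Dia Box p requires Box p at some successor in {w0}.
    Box p holds at w0, so Dia Box p is true at w3.
      At w0: Box p requires p at every successor {w1}.
        At w1: p is true.
      So Box p is true at w0.
Satisfying worlds: {w1, w3, w4}

w1, w3, w4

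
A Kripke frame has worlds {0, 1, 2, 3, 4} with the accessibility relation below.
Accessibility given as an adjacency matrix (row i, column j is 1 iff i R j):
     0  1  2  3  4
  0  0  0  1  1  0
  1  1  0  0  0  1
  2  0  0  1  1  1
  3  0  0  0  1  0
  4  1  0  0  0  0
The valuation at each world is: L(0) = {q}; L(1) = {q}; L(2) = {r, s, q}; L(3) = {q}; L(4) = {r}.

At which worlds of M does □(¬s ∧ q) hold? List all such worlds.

Let φ = □(¬s ∧ q). Evaluate φ at each world:
  0 (successors {2, 3}): φ is false.
  1 (successors {0, 4}): φ is false.
  2 (successors {2, 3, 4}): φ is false.
  3 (successors {3}): φ is true.
  4 (successors {0}): φ is true.
For instance, at 4:
  At 4: □(¬s ∧ q) requires ¬s ∧ q at every successor {0}.
    At 0: ¬s ∧ q is true.
  So □(¬s ∧ q) is true at 4.
Satisfying worlds: {3, 4}

3, 4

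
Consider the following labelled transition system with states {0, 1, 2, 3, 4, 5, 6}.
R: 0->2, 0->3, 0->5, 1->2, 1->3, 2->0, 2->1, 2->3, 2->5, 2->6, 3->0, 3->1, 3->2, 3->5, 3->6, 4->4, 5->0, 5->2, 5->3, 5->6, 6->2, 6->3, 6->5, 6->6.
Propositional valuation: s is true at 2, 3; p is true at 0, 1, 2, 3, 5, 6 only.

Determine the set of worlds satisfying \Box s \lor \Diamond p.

0, 1, 2, 3, 5, 6

Let φ = \Box s \lor \Diamond p. Evaluate φ at each world:
  0 (successors {2, 3, 5}): φ is true.
  1 (successors {2, 3}): φ is true.
  2 (successors {0, 1, 3, 5, 6}): φ is true.
  3 (successors {0, 1, 2, 5, 6}): φ is true.
  4 (successors {4}): φ is false.
  5 (successors {0, 2, 3, 6}): φ is true.
  6 (successors {2, 3, 5, 6}): φ is true.
For instance, at 2:
  At 2: \Box s is false, \Diamond p is true, so \Box s \lor \Diamond p is true.
    At 2: \Box s requires s at every successor {0, 1, 3, 5, 6}.
      s fails at 0, so \Box s is false at 2.
    At 2: \Diamond p requires p at some successor in {0, 1, 3, 5, 6}.
      p holds at 0, so \Diamond p is true at 2.
Satisfying worlds: {0, 1, 2, 3, 5, 6}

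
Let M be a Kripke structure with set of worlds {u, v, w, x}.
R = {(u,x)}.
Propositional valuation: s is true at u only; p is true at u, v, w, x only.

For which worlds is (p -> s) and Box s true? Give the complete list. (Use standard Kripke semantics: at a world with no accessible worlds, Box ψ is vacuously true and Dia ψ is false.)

Recall that Box ψ holds at a world iff ψ holds at every accessible world, and Dia ψ holds iff ψ holds at some accessible world.
Let φ = (p -> s) and Box s. Evaluate φ at each world:
  u (successors {x}): φ is false.
  v (successors ∅): φ is false.
  w (successors ∅): φ is false.
  x (successors ∅): φ is false.
For instance, at u:
  At u: p -> s is true, Box s is false, so (p -> s) and Box s is false.
    At u: Box s requires s at every successor {x}.
      s fails at x, so Box s is false at u.
Satisfying worlds: none.

none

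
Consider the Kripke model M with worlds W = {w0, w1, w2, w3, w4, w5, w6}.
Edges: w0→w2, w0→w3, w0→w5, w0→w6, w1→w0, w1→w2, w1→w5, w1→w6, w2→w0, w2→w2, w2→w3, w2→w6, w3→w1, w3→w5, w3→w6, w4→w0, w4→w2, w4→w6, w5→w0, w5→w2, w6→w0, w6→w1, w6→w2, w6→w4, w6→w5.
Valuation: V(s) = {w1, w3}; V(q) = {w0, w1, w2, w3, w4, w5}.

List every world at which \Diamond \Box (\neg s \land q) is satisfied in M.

w0, w1, w3, w6

Let φ = \Diamond \Box (\neg s \land q). Evaluate φ at each world:
  w0 (successors {w2, w3, w5, w6}): φ is true.
  w1 (successors {w0, w2, w5, w6}): φ is true.
  w2 (successors {w0, w2, w3, w6}): φ is false.
  w3 (successors {w1, w5, w6}): φ is true.
  w4 (successors {w0, w2, w6}): φ is false.
  w5 (successors {w0, w2}): φ is false.
  w6 (successors {w0, w1, w2, w4, w5}): φ is true.
For instance, at w0:
  At w0: \Diamond \Box (\neg s \land q) requires \Box (\neg s \land q) at some successor in {w2, w3, w5, w6}.
    \Box (\neg s \land q) holds at w5, so \Diamond \Box (\neg s \land q) is true at w0.
      At w5: \Box (\neg s \land q) requires \neg s \land q at every successor {w0, w2}.
        At w0: \neg s \land q is true.
        At w2: \neg s \land q is true.
      So \Box (\neg s \land q) is true at w5.
Satisfying worlds: {w0, w1, w3, w6}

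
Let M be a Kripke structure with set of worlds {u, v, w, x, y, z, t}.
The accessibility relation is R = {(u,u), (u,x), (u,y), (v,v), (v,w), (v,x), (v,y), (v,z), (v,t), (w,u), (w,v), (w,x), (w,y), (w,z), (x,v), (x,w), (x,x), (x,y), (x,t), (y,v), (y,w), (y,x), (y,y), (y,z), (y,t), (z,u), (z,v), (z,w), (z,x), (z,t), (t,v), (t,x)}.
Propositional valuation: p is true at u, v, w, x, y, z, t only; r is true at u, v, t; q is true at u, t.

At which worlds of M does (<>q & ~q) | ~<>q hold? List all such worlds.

v, w, x, y, z, t

Recall that <>ψ holds at a world iff ψ holds at some accessible world.
Let φ = (<>q & ~q) | ~<>q. Evaluate φ at each world:
  u (successors {u, x, y}): φ is false.
  v (successors {v, w, x, y, z, t}): φ is true.
  w (successors {u, v, x, y, z}): φ is true.
  x (successors {v, w, x, y, t}): φ is true.
  y (successors {v, w, x, y, z, t}): φ is true.
  z (successors {u, v, w, x, t}): φ is true.
  t (successors {v, x}): φ is true.
For instance, at z:
  At z: <>q & ~q is true, ~<>q is false, so (<>q & ~q) | ~<>q is true.
    At z: <>q is true, ~q is true, so <>q & ~q is true.
      At z: <>q requires q at some successor in {u, v, w, x, t}.
        q holds at u, so <>q is true at z.
    At z: <>q is true, so ~<>q is false.
      At z: <>q requires q at some successor in {u, v, w, x, t}.
        q holds at u, so <>q is true at z.
Satisfying worlds: {v, w, x, y, z, t}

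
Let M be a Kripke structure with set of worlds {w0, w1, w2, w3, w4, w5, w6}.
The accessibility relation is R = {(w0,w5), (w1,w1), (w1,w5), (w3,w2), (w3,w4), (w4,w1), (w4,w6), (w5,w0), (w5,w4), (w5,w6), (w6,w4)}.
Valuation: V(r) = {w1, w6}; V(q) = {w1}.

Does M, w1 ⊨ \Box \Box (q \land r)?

No

At w1: \Box \Box (q \land r) requires \Box (q \land r) at every successor {w1, w5}.
  \Box (q \land r) fails at w1, so \Box \Box (q \land r) is false at w1.
    At w1: \Box (q \land r) requires q \land r at every successor {w1, w5}.
      q \land r fails at w5, so \Box (q \land r) is false at w1.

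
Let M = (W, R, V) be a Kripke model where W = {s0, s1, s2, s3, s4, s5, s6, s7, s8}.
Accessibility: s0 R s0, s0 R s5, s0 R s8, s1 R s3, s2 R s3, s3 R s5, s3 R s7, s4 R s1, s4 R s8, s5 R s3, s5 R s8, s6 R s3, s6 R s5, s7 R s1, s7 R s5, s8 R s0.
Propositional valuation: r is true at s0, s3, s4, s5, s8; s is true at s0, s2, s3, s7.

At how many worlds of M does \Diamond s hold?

Let φ = \Diamond s. Evaluate φ at each world:
  s0 (successors {s0, s5, s8}): φ is true.
  s1 (successors {s3}): φ is true.
  s2 (successors {s3}): φ is true.
  s3 (successors {s5, s7}): φ is true.
  s4 (successors {s1, s8}): φ is false.
  s5 (successors {s3, s8}): φ is true.
  s6 (successors {s3, s5}): φ is true.
  s7 (successors {s1, s5}): φ is false.
  s8 (successors {s0}): φ is true.
For instance, at s6:
  At s6: \Diamond s requires s at some successor in {s3, s5}.
    s holds at s3, so \Diamond s is true at s6.
Satisfying worlds: {s0, s1, s2, s3, s5, s6, s8}

7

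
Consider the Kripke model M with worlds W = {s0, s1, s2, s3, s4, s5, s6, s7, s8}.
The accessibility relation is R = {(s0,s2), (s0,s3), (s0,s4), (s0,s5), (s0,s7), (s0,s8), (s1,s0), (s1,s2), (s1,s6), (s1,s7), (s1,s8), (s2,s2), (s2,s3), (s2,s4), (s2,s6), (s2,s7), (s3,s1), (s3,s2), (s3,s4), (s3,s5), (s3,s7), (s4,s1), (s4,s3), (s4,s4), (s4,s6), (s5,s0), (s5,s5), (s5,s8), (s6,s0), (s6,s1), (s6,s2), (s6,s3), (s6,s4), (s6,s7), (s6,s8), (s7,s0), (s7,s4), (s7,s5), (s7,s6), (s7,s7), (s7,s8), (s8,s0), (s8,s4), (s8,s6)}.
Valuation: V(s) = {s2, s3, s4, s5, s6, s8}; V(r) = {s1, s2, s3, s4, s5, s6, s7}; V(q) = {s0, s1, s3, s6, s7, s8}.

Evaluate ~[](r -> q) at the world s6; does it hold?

At s6: [](r -> q) is false, so ~[](r -> q) is true.
  At s6: [](r -> q) requires r -> q at every successor {s0, s1, s2, s3, s4, s7, s8}.
    r -> q fails at s2, so [](r -> q) is false at s6.

Yes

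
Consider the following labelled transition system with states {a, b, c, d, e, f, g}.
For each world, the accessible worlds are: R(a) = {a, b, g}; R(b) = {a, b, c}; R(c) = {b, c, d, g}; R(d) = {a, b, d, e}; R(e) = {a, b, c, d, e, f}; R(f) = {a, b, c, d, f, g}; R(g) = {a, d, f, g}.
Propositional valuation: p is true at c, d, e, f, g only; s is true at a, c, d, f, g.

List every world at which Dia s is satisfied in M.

a, b, c, d, e, f, g

Let φ = Dia s. Evaluate φ at each world:
  a (successors {a, b, g}): φ is true.
  b (successors {a, b, c}): φ is true.
  c (successors {b, c, d, g}): φ is true.
  d (successors {a, b, d, e}): φ is true.
  e (successors {a, b, c, d, e, f}): φ is true.
  f (successors {a, b, c, d, f, g}): φ is true.
  g (successors {a, d, f, g}): φ is true.
For instance, at b:
  At b: Dia s requires s at some successor in {a, b, c}.
    s holds at a, so Dia s is true at b.
Satisfying worlds: {a, b, c, d, e, f, g}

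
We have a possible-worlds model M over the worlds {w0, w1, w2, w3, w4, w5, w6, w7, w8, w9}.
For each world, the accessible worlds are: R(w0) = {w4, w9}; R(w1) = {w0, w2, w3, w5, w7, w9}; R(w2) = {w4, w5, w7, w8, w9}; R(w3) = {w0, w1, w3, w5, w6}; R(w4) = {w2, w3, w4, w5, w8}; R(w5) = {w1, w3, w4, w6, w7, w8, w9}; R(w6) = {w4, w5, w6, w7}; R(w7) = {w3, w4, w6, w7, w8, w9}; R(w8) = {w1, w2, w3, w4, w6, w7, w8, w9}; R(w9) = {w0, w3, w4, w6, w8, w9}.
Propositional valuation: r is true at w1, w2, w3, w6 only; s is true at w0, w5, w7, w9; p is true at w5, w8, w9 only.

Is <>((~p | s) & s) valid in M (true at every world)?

Let φ = <>((~p | s) & s). Evaluate φ at each world:
  w0 (successors {w4, w9}): φ is true.
  w1 (successors {w0, w2, w3, w5, w7, w9}): φ is true.
  w2 (successors {w4, w5, w7, w8, w9}): φ is true.
  w3 (successors {w0, w1, w3, w5, w6}): φ is true.
  w4 (successors {w2, w3, w4, w5, w8}): φ is true.
  w5 (successors {w1, w3, w4, w6, w7, w8, w9}): φ is true.
  w6 (successors {w4, w5, w6, w7}): φ is true.
  w7 (successors {w3, w4, w6, w7, w8, w9}): φ is true.
  w8 (successors {w1, w2, w3, w4, w6, w7, w8, w9}): φ is true.
  w9 (successors {w0, w3, w4, w6, w8, w9}): φ is true.
For instance, at w4:
  At w4: <>((~p | s) & s) requires (~p | s) & s at some successor in {w2, w3, w4, w5, w8}.
    (~p | s) & s holds at w5, so <>((~p | s) & s) is true at w4.

Yes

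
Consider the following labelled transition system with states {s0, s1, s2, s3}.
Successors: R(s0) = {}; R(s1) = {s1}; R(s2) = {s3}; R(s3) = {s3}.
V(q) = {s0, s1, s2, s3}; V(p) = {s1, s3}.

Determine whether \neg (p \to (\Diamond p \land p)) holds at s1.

No

Recall that \Diamond ψ holds at a world iff ψ holds at some accessible world.
At s1: p \to (\Diamond p \land p) is true, so \neg (p \to (\Diamond p \land p)) is false.
  At s1: p is true, \Diamond p \land p is true, so p \to (\Diamond p \land p) is true.
    At s1: \Diamond p is true, p is true, so \Diamond p \land p is true.
      At s1: \Diamond p requires p at some successor in {s1}.
        p holds at s1, so \Diamond p is true at s1.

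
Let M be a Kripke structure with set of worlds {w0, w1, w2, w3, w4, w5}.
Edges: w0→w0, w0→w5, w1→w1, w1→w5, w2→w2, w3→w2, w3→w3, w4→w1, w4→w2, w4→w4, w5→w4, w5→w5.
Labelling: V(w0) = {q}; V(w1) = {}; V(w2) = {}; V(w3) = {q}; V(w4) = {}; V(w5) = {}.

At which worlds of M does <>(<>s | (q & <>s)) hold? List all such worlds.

none

Let φ = <>(<>s | (q & <>s)). Evaluate φ at each world:
  w0 (successors {w0, w5}): φ is false.
  w1 (successors {w1, w5}): φ is false.
  w2 (successors {w2}): φ is false.
  w3 (successors {w2, w3}): φ is false.
  w4 (successors {w1, w2, w4}): φ is false.
  w5 (successors {w4, w5}): φ is false.
For instance, at w5:
  At w5: <>(<>s | (q & <>s)) requires <>s | (q & <>s) at some successor in {w4, w5}.
    At w4: <>s | (q & <>s) is false.
    At w5: <>s | (q & <>s) is false.
  So <>(<>s | (q & <>s)) is false at w5.
Satisfying worlds: none.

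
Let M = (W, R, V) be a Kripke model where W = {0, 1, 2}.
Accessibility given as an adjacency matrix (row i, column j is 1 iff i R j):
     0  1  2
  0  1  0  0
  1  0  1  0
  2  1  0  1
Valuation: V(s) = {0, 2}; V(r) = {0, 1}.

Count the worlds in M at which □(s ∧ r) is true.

1

Let φ = □(s ∧ r). Evaluate φ at each world:
  0 (successors {0}): φ is true.
  1 (successors {1}): φ is false.
  2 (successors {0, 2}): φ is false.
For instance, at 2:
  At 2: □(s ∧ r) requires s ∧ r at every successor {0, 2}.
    s ∧ r fails at 2, so □(s ∧ r) is false at 2.
Satisfying worlds: {0}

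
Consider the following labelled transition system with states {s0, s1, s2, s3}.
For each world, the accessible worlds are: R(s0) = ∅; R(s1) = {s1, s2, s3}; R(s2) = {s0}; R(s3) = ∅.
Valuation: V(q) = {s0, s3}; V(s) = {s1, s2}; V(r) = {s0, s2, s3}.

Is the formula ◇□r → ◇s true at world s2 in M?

No

Recall that □ψ holds at a world iff ψ holds at every accessible world, and ◇ψ holds iff ψ holds at some accessible world.
At s2: ◇□r is true, ◇s is false, so ◇□r → ◇s is false.
  At s2: ◇□r requires □r at some successor in {s0}.
    □r holds at s0, so ◇□r is true at s2.
      At s0: no accessible worlds, so □r holds vacuously.
  At s2: ◇s requires s at some successor in {s0}.
    At s0: s is false.
  So ◇s is false at s2.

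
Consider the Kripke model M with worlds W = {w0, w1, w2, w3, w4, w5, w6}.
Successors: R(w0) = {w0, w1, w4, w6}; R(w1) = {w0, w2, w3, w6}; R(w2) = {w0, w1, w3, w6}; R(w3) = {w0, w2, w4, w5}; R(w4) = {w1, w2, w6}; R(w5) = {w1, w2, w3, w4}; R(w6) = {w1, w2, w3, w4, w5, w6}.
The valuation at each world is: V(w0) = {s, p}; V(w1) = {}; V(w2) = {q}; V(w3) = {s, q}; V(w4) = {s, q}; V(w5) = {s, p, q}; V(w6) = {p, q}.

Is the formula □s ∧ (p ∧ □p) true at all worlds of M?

Let φ = □s ∧ (p ∧ □p). Evaluate φ at each world:
  w0 (successors {w0, w1, w4, w6}): φ is false.
  w1 (successors {w0, w2, w3, w6}): φ is false.
  w2 (successors {w0, w1, w3, w6}): φ is false.
  w3 (successors {w0, w2, w4, w5}): φ is false.
  w4 (successors {w1, w2, w6}): φ is false.
  w5 (successors {w1, w2, w3, w4}): φ is false.
  w6 (successors {w1, w2, w3, w4, w5, w6}): φ is false.
Detail at w0 (counterexample):
  At w0: □s is false, p ∧ □p is false, so □s ∧ (p ∧ □p) is false.
    At w0: □s requires s at every successor {w0, w1, w4, w6}.
      s fails at w1, so □s is false at w0.
    At w0: p is true, □p is false, so p ∧ □p is false.
      At w0: □p requires p at every successor {w0, w1, w4, w6}.
        p fails at w1, so □p is false at w0.

No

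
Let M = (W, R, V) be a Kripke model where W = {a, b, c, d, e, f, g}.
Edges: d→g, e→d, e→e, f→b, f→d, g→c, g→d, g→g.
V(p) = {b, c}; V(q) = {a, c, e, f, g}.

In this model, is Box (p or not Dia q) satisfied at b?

At b: no accessible worlds, so Box (p or not Dia q) holds vacuously.

Yes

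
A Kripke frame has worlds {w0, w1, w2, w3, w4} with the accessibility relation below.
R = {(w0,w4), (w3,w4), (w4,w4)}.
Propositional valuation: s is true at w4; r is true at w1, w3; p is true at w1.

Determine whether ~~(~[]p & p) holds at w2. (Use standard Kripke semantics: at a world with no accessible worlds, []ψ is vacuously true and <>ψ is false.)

No

At w2: ~(~[]p & p) is true, so ~~(~[]p & p) is false.
  At w2: ~[]p & p is false, so ~(~[]p & p) is true.
    At w2: ~[]p is false, p is false, so ~[]p & p is false.
      At w2: []p is true, so ~[]p is false.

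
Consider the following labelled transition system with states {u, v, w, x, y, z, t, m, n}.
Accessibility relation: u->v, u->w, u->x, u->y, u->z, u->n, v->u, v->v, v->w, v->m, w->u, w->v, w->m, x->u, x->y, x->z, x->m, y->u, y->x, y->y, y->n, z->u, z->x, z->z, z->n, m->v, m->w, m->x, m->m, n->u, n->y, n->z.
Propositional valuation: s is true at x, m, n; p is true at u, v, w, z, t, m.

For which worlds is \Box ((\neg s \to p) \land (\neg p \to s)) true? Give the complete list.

Let φ = \Box ((\neg s \to p) \land (\neg p \to s)). Evaluate φ at each world:
  u (successors {v, w, x, y, z, n}): φ is false.
  v (successors {u, v, w, m}): φ is true.
  w (successors {u, v, m}): φ is true.
  x (successors {u, y, z, m}): φ is false.
  y (successors {u, x, y, n}): φ is false.
  z (successors {u, x, z, n}): φ is true.
  t (successors ∅): φ is true.
  m (successors {v, w, x, m}): φ is true.
  n (successors {u, y, z}): φ is false.
For instance, at x:
  At x: \Box ((\neg s \to p) \land (\neg p \to s)) requires (\neg s \to p) \land (\neg p \to s) at every successor {u, y, z, m}.
    (\neg s \to p) \land (\neg p \to s) fails at y, so \Box ((\neg s \to p) \land (\neg p \to s)) is false at x.
Satisfying worlds: {v, w, z, t, m}

v, w, z, t, m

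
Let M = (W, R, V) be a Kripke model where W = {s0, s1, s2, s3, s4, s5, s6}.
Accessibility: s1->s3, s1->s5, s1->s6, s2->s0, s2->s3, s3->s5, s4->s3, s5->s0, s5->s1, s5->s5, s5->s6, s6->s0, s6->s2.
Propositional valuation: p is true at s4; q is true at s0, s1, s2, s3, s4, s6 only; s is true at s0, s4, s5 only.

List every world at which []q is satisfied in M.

s0, s2, s4, s6

Let φ = []q. Evaluate φ at each world:
  s0 (successors ∅): φ is true.
  s1 (successors {s3, s5, s6}): φ is false.
  s2 (successors {s0, s3}): φ is true.
  s3 (successors {s5}): φ is false.
  s4 (successors {s3}): φ is true.
  s5 (successors {s0, s1, s5, s6}): φ is false.
  s6 (successors {s0, s2}): φ is true.
For instance, at s1:
  At s1: []q requires q at every successor {s3, s5, s6}.
    q fails at s5, so []q is false at s1.
Satisfying worlds: {s0, s2, s4, s6}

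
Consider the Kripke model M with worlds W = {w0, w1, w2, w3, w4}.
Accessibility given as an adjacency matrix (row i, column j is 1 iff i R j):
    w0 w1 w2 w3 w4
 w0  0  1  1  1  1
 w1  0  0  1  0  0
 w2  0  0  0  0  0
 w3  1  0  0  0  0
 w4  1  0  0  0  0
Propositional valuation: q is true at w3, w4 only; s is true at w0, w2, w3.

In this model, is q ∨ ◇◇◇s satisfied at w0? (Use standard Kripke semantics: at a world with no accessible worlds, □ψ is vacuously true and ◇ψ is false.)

Yes

At w0: q is false, ◇◇◇s is true, so q ∨ ◇◇◇s is true.
  At w0: ◇◇◇s requires ◇◇s at some successor in {w1, w2, w3, w4}.
    ◇◇s holds at w3, so ◇◇◇s is true at w0.
      At w3: ◇◇s requires ◇s at some successor in {w0}.
        ◇s holds at w0, so ◇◇s is true at w3.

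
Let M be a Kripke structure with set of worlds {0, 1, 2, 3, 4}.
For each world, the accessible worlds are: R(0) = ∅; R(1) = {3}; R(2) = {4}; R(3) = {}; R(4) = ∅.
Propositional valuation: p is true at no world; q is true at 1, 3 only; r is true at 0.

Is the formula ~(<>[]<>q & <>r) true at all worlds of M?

Let φ = ~(<>[]<>q & <>r). Evaluate φ at each world:
  0 (successors ∅): φ is true.
  1 (successors {3}): φ is true.
  2 (successors {4}): φ is true.
  3 (successors ∅): φ is true.
  4 (successors ∅): φ is true.
For instance, at 2:
  At 2: <>[]<>q & <>r is false, so ~(<>[]<>q & <>r) is true.
    At 2: <>[]<>q is true, <>r is false, so <>[]<>q & <>r is false.
      At 2: <>[]<>q requires []<>q at some successor in {4}.
        []<>q holds at 4, so <>[]<>q is true at 2.
      At 2: <>r requires r at some successor in {4}.
        At 4: r is false.
      So <>r is false at 2.

Yes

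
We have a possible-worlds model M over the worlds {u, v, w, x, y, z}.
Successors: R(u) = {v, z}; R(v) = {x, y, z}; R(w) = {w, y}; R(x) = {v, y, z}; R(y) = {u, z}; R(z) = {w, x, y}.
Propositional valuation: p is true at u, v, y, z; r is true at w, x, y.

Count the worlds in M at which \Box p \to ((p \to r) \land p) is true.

Let φ = \Box p \to ((p \to r) \land p). Evaluate φ at each world:
  u (successors {v, z}): φ is false.
  v (successors {x, y, z}): φ is true.
  w (successors {w, y}): φ is true.
  x (successors {v, y, z}): φ is false.
  y (successors {u, z}): φ is true.
  z (successors {w, x, y}): φ is true.
For instance, at u:
  At u: \Box p is true, (p \to r) \land p is false, so \Box p \to ((p \to r) \land p) is false.
    At u: \Box p requires p at every successor {v, z}.
      At v: p is true.
      At z: p is true.
    So \Box p is true at u.
Satisfying worlds: {v, w, y, z}

4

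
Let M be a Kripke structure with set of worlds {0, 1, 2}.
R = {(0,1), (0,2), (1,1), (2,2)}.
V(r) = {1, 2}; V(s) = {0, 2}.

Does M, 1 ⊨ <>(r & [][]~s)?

Yes

Recall that []ψ holds at a world iff ψ holds at every accessible world, and <>ψ holds iff ψ holds at some accessible world.
At 1: <>(r & [][]~s) requires r & [][]~s at some successor in {1}.
  r & [][]~s holds at 1, so <>(r & [][]~s) is true at 1.
    At 1: r is true, [][]~s is true, so r & [][]~s is true.
      At 1: [][]~s requires []~s at every successor {1}.
        At 1: []~s is true.
      So [][]~s is true at 1.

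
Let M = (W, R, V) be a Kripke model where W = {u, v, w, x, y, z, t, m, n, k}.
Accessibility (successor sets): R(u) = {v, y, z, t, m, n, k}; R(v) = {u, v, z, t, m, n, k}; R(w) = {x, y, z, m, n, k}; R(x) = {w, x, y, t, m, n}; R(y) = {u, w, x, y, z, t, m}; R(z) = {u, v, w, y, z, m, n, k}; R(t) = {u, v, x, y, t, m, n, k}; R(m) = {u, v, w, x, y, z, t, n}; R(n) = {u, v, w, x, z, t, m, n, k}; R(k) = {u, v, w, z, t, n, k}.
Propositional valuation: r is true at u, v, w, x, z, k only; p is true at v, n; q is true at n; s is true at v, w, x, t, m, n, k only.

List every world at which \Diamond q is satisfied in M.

Let φ = \Diamond q. Evaluate φ at each world:
  u (successors {v, y, z, t, m, n, k}): φ is true.
  v (successors {u, v, z, t, m, n, k}): φ is true.
  w (successors {x, y, z, m, n, k}): φ is true.
  x (successors {w, x, y, t, m, n}): φ is true.
  y (successors {u, w, x, y, z, t, m}): φ is false.
  z (successors {u, v, w, y, z, m, n, k}): φ is true.
  t (successors {u, v, x, y, t, m, n, k}): φ is true.
  m (successors {u, v, w, x, y, z, t, n}): φ is true.
  n (successors {u, v, w, x, z, t, m, n, k}): φ is true.
  k (successors {u, v, w, z, t, n, k}): φ is true.
For instance, at v:
  At v: \Diamond q requires q at some successor in {u, v, z, t, m, n, k}.
    q holds at n, so \Diamond q is true at v.
Satisfying worlds: {u, v, w, x, z, t, m, n, k}

u, v, w, x, z, t, m, n, k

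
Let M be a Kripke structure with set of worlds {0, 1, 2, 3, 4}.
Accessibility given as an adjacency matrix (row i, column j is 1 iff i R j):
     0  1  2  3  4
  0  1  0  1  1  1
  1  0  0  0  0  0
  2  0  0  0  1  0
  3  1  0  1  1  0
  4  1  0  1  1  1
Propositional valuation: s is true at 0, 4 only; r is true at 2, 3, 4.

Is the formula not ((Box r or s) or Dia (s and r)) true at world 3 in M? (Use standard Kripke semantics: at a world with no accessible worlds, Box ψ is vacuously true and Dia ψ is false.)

Yes

At 3: (Box r or s) or Dia (s and r) is false, so not ((Box r or s) or Dia (s and r)) is true.
  At 3: Box r or s is false, Dia (s and r) is false, so (Box r or s) or Dia (s and r) is false.
    At 3: Box r is false, s is false, so Box r or s is false.
      At 3: Box r requires r at every successor {0, 2, 3}.
        r fails at 0, so Box r is false at 3.
    At 3: Dia (s and r) requires s and r at some successor in {0, 2, 3}.
      At 0: s and r is false.
      At 2: s and r is false.
      At 3: s and r is false.
    So Dia (s and r) is false at 3.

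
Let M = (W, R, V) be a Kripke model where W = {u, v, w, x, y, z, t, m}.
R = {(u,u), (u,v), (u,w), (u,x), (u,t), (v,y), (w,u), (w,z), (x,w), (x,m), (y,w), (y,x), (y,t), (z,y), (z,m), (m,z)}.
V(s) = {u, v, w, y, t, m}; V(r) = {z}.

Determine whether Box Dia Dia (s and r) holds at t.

At t: no accessible worlds, so Box Dia Dia (s and r) holds vacuously.

Yes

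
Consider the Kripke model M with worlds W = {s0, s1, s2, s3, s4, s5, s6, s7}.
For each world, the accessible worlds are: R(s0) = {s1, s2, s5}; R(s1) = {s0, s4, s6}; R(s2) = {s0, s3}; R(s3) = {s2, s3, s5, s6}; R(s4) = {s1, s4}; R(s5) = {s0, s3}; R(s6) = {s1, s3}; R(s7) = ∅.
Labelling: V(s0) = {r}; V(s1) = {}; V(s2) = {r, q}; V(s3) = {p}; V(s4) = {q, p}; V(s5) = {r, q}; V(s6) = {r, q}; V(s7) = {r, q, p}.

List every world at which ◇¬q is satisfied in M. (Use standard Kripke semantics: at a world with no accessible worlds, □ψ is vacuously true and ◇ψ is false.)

Recall that ◇ψ holds at a world iff ψ holds at some accessible world.
Let φ = ◇¬q. Evaluate φ at each world:
  s0 (successors {s1, s2, s5}): φ is true.
  s1 (successors {s0, s4, s6}): φ is true.
  s2 (successors {s0, s3}): φ is true.
  s3 (successors {s2, s3, s5, s6}): φ is true.
  s4 (successors {s1, s4}): φ is true.
  s5 (successors {s0, s3}): φ is true.
  s6 (successors {s1, s3}): φ is true.
  s7 (successors ∅): φ is false.
For instance, at s3:
  At s3: ◇¬q requires ¬q at some successor in {s2, s3, s5, s6}.
    ¬q holds at s3, so ◇¬q is true at s3.
Satisfying worlds: {s0, s1, s2, s3, s4, s5, s6}

s0, s1, s2, s3, s4, s5, s6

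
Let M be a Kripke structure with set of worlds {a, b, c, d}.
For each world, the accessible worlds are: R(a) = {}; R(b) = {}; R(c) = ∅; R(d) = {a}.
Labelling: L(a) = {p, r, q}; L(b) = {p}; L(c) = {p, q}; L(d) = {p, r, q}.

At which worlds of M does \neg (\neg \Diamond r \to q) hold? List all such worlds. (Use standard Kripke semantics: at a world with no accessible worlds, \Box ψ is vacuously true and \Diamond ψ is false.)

Recall that \Diamond ψ holds at a world iff ψ holds at some accessible world.
Let φ = \neg (\neg \Diamond r \to q). Evaluate φ at each world:
  a (successors ∅): φ is false.
  b (successors ∅): φ is true.
  c (successors ∅): φ is false.
  d (successors {a}): φ is false.
For instance, at d:
  At d: \neg \Diamond r \to q is true, so \neg (\neg \Diamond r \to q) is false.
    At d: \neg \Diamond r is false, q is true, so \neg \Diamond r \to q is true.
      At d: \Diamond r is true, so \neg \Diamond r is false.
Satisfying worlds: {b}

b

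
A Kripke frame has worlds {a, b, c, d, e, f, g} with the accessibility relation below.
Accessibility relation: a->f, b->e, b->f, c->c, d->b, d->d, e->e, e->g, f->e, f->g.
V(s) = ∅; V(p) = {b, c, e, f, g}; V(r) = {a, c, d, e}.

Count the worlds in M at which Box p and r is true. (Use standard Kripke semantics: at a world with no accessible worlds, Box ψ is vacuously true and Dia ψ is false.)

3

Let φ = Box p and r. Evaluate φ at each world:
  a (successors {f}): φ is true.
  b (successors {e, f}): φ is false.
  c (successors {c}): φ is true.
  d (successors {b, d}): φ is false.
  e (successors {e, g}): φ is true.
  f (successors {e, g}): φ is false.
  g (successors ∅): φ is false.
For instance, at c:
  At c: Box p is true, r is true, so Box p and r is true.
    At c: Box p requires p at every successor {c}.
      At c: p is true.
    So Box p is true at c.
Satisfying worlds: {a, c, e}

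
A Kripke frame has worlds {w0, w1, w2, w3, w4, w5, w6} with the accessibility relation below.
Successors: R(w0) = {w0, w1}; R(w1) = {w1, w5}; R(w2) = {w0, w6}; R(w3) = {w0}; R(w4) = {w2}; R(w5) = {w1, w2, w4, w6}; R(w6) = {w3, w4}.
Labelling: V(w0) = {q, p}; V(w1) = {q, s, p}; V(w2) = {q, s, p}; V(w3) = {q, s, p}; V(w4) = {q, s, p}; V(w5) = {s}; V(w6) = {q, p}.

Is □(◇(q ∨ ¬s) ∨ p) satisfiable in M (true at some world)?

Yes

Recall that □ψ holds at a world iff ψ holds at every accessible world, and ◇ψ holds iff ψ holds at some accessible world.
Let φ = □(◇(q ∨ ¬s) ∨ p). Evaluate φ at each world:
  w0 (successors {w0, w1}): φ is true.
  w1 (successors {w1, w5}): φ is true.
  w2 (successors {w0, w6}): φ is true.
  w3 (successors {w0}): φ is true.
  w4 (successors {w2}): φ is true.
  w5 (successors {w1, w2, w4, w6}): φ is true.
  w6 (successors {w3, w4}): φ is true.
Detail at w0 (witness):
  At w0: □(◇(q ∨ ¬s) ∨ p) requires ◇(q ∨ ¬s) ∨ p at every successor {w0, w1}.
      At w0: ◇(q ∨ ¬s) is true, p is true, so ◇(q ∨ ¬s) ∨ p is true.
      At w1: ◇(q ∨ ¬s) is true, p is true, so ◇(q ∨ ¬s) ∨ p is true.
  So □(◇(q ∨ ¬s) ∨ p) is true at w0.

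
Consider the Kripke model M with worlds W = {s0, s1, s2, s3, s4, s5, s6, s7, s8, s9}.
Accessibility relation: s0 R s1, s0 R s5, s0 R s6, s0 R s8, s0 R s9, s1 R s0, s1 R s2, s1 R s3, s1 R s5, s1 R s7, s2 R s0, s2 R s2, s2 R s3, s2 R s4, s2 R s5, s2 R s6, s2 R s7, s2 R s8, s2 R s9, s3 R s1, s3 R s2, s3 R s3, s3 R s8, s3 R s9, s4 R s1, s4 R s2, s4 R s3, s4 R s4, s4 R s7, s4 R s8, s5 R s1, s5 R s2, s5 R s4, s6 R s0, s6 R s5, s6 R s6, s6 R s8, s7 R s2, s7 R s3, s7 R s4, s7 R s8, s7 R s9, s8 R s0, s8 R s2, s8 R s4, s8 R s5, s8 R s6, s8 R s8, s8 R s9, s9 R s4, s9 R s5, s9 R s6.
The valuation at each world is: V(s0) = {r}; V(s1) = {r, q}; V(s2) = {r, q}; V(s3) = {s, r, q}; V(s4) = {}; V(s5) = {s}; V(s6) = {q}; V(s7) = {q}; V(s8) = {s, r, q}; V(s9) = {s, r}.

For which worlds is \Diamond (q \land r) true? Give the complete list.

s0, s1, s2, s3, s4, s5, s6, s7, s8

Let φ = \Diamond (q \land r). Evaluate φ at each world:
  s0 (successors {s1, s5, s6, s8, s9}): φ is true.
  s1 (successors {s0, s2, s3, s5, s7}): φ is true.
  s2 (successors {s0, s2, s3, s4, s5, s6, s7, s8, s9}): φ is true.
  s3 (successors {s1, s2, s3, s8, s9}): φ is true.
  s4 (successors {s1, s2, s3, s4, s7, s8}): φ is true.
  s5 (successors {s1, s2, s4}): φ is true.
  s6 (successors {s0, s5, s6, s8}): φ is true.
  s7 (successors {s2, s3, s4, s8, s9}): φ is true.
  s8 (successors {s0, s2, s4, s5, s6, s8, s9}): φ is true.
  s9 (successors {s4, s5, s6}): φ is false.
For instance, at s4:
  At s4: \Diamond (q \land r) requires q \land r at some successor in {s1, s2, s3, s4, s7, s8}.
    q \land r holds at s1, so \Diamond (q \land r) is true at s4.
Satisfying worlds: {s0, s1, s2, s3, s4, s5, s6, s7, s8}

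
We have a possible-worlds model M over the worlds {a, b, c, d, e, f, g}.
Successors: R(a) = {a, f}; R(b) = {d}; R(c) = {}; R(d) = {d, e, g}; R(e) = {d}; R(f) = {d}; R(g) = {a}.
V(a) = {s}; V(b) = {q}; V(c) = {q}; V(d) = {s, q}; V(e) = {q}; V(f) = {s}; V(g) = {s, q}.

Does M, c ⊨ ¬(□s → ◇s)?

At c: □s → ◇s is false, so ¬(□s → ◇s) is true.
  At c: □s is true, ◇s is false, so □s → ◇s is false.
    At c: no accessible worlds, so □s holds vacuously.
    At c: no accessible worlds, so ◇s is false.

Yes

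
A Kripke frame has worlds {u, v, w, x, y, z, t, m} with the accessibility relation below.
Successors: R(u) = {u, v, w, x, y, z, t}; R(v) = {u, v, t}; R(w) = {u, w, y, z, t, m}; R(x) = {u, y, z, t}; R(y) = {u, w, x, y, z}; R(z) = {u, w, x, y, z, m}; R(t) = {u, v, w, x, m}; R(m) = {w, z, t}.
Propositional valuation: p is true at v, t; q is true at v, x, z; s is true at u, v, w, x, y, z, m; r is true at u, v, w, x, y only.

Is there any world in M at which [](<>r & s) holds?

Let φ = [](<>r & s). Evaluate φ at each world:
  u (successors {u, v, w, x, y, z, t}): φ is false.
  v (successors {u, v, t}): φ is false.
  w (successors {u, w, y, z, t, m}): φ is false.
  x (successors {u, y, z, t}): φ is false.
  y (successors {u, w, x, y, z}): φ is true.
  z (successors {u, w, x, y, z, m}): φ is true.
  t (successors {u, v, w, x, m}): φ is true.
  m (successors {w, z, t}): φ is false.
Detail at y (witness):
  At y: [](<>r & s) requires <>r & s at every successor {u, w, x, y, z}.
    At u: <>r & s is true.
    At w: <>r & s is true.
    At x: <>r & s is true.
    At y: <>r & s is true.
    At z: <>r & s is true.
  So [](<>r & s) is true at y.

Yes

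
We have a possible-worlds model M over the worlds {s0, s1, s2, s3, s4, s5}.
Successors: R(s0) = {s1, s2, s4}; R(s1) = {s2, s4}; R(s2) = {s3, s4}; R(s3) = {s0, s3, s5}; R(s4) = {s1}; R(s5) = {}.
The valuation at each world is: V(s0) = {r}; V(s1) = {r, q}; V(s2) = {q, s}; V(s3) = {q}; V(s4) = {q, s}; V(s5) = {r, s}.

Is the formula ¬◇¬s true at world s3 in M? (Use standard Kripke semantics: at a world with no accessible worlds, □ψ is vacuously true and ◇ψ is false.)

Recall that ◇ψ holds at a world iff ψ holds at some accessible world.
At s3: ◇¬s is true, so ¬◇¬s is false.
  At s3: ◇¬s requires ¬s at some successor in {s0, s3, s5}.
    ¬s holds at s0, so ◇¬s is true at s3.

No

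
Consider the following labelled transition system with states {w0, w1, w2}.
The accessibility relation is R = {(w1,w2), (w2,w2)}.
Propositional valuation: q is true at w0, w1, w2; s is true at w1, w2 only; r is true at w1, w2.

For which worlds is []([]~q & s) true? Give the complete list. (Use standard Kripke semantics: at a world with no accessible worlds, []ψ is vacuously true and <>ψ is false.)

w0

Let φ = []([]~q & s). Evaluate φ at each world:
  w0 (successors ∅): φ is true.
  w1 (successors {w2}): φ is false.
  w2 (successors {w2}): φ is false.
For instance, at w1:
  At w1: []([]~q & s) requires []~q & s at every successor {w2}.
    []~q & s fails at w2, so []([]~q & s) is false at w1.
      At w2: []~q is false, s is true, so []~q & s is false.
Satisfying worlds: {w0}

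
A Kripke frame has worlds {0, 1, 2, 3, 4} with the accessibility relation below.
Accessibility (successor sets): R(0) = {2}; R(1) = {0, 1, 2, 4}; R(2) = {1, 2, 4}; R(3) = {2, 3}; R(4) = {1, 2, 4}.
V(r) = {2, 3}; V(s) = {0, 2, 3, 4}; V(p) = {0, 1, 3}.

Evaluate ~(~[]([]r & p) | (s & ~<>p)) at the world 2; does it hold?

At 2: ~[]([]r & p) | (s & ~<>p) is true, so ~(~[]([]r & p) | (s & ~<>p)) is false.
  At 2: ~[]([]r & p) is true, s & ~<>p is false, so ~[]([]r & p) | (s & ~<>p) is true.
    At 2: []([]r & p) is false, so ~[]([]r & p) is true.
      At 2: []([]r & p) requires []r & p at every successor {1, 2, 4}.
        []r & p fails at 1, so []([]r & p) is false at 2.
    At 2: s is true, ~<>p is false, so s & ~<>p is false.
      At 2: <>p is true, so ~<>p is false.

No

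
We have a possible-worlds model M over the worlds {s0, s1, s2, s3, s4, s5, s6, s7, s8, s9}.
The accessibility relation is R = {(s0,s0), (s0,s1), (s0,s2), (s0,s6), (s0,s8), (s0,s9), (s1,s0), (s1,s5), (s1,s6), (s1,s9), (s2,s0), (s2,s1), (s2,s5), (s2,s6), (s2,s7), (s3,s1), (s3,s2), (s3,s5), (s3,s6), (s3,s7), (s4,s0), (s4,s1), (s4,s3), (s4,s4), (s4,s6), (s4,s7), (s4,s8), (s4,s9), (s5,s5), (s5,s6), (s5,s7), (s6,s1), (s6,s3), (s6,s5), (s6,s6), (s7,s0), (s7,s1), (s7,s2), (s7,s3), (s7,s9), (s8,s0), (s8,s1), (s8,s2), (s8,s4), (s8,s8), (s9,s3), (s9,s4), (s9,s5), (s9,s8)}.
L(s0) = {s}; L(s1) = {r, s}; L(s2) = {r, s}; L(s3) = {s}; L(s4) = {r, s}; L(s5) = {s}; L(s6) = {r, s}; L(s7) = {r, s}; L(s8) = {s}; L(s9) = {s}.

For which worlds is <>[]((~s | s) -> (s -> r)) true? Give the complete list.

Let φ = <>[]((~s | s) -> (s -> r)). Evaluate φ at each world:
  s0 (successors {s0, s1, s2, s6, s8, s9}): φ is false.
  s1 (successors {s0, s5, s6, s9}): φ is false.
  s2 (successors {s0, s1, s5, s6, s7}): φ is false.
  s3 (successors {s1, s2, s5, s6, s7}): φ is false.
  s4 (successors {s0, s1, s3, s4, s6, s7, s8, s9}): φ is false.
  s5 (successors {s5, s6, s7}): φ is false.
  s6 (successors {s1, s3, s5, s6}): φ is false.
  s7 (successors {s0, s1, s2, s3, s9}): φ is false.
  s8 (successors {s0, s1, s2, s4, s8}): φ is false.
  s9 (successors {s3, s4, s5, s8}): φ is false.
For instance, at s2:
  At s2: <>[]((~s | s) -> (s -> r)) requires []((~s | s) -> (s -> r)) at some successor in {s0, s1, s5, s6, s7}.
    At s0: []((~s | s) -> (s -> r)) is false.
    At s1: []((~s | s) -> (s -> r)) is false.
    At s5: []((~s | s) -> (s -> r)) is false.
    At s6: []((~s | s) -> (s -> r)) is false.
    At s7: []((~s | s) -> (s -> r)) is false.
  So <>[]((~s | s) -> (s -> r)) is false at s2.
Satisfying worlds: none.

none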